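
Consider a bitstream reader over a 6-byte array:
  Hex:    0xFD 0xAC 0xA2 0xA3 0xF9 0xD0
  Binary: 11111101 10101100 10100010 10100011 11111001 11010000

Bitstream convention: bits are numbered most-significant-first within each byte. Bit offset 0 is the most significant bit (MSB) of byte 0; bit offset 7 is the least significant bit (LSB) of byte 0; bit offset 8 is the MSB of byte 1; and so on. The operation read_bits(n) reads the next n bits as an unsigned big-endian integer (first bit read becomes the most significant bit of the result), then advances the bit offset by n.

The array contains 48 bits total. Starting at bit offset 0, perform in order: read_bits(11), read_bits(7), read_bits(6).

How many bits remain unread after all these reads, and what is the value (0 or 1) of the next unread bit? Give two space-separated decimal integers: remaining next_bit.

Read 1: bits[0:11] width=11 -> value=2029 (bin 11111101101); offset now 11 = byte 1 bit 3; 37 bits remain
Read 2: bits[11:18] width=7 -> value=50 (bin 0110010); offset now 18 = byte 2 bit 2; 30 bits remain
Read 3: bits[18:24] width=6 -> value=34 (bin 100010); offset now 24 = byte 3 bit 0; 24 bits remain

Answer: 24 1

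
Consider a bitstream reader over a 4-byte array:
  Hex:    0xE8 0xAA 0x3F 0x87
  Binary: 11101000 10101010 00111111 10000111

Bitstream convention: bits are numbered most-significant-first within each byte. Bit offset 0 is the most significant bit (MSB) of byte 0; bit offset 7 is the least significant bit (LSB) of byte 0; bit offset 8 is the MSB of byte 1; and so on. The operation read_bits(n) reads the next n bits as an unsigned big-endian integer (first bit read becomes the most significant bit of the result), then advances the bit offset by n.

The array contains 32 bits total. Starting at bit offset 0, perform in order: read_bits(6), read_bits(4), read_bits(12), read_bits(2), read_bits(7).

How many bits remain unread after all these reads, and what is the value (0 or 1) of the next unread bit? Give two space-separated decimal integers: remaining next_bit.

Read 1: bits[0:6] width=6 -> value=58 (bin 111010); offset now 6 = byte 0 bit 6; 26 bits remain
Read 2: bits[6:10] width=4 -> value=2 (bin 0010); offset now 10 = byte 1 bit 2; 22 bits remain
Read 3: bits[10:22] width=12 -> value=2703 (bin 101010001111); offset now 22 = byte 2 bit 6; 10 bits remain
Read 4: bits[22:24] width=2 -> value=3 (bin 11); offset now 24 = byte 3 bit 0; 8 bits remain
Read 5: bits[24:31] width=7 -> value=67 (bin 1000011); offset now 31 = byte 3 bit 7; 1 bits remain

Answer: 1 1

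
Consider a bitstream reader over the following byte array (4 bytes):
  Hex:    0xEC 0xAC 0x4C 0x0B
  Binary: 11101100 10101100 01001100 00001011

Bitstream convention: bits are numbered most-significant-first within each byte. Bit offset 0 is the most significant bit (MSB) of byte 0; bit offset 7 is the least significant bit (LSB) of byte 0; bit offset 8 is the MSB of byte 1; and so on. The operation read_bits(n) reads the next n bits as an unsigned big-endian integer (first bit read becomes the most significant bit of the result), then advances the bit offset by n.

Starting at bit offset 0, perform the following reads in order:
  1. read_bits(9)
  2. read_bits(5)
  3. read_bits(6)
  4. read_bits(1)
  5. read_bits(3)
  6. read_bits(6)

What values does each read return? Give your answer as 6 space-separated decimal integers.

Read 1: bits[0:9] width=9 -> value=473 (bin 111011001); offset now 9 = byte 1 bit 1; 23 bits remain
Read 2: bits[9:14] width=5 -> value=11 (bin 01011); offset now 14 = byte 1 bit 6; 18 bits remain
Read 3: bits[14:20] width=6 -> value=4 (bin 000100); offset now 20 = byte 2 bit 4; 12 bits remain
Read 4: bits[20:21] width=1 -> value=1 (bin 1); offset now 21 = byte 2 bit 5; 11 bits remain
Read 5: bits[21:24] width=3 -> value=4 (bin 100); offset now 24 = byte 3 bit 0; 8 bits remain
Read 6: bits[24:30] width=6 -> value=2 (bin 000010); offset now 30 = byte 3 bit 6; 2 bits remain

Answer: 473 11 4 1 4 2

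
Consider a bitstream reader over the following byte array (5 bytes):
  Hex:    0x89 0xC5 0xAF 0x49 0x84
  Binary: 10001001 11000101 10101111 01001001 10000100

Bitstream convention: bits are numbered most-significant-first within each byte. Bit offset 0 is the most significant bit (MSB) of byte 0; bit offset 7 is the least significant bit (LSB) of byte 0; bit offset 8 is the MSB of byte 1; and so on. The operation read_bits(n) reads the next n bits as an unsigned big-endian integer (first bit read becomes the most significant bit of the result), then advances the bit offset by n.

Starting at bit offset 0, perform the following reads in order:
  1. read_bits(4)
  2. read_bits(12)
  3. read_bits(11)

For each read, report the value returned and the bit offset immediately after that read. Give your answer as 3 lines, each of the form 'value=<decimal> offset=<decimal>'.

Read 1: bits[0:4] width=4 -> value=8 (bin 1000); offset now 4 = byte 0 bit 4; 36 bits remain
Read 2: bits[4:16] width=12 -> value=2501 (bin 100111000101); offset now 16 = byte 2 bit 0; 24 bits remain
Read 3: bits[16:27] width=11 -> value=1402 (bin 10101111010); offset now 27 = byte 3 bit 3; 13 bits remain

Answer: value=8 offset=4
value=2501 offset=16
value=1402 offset=27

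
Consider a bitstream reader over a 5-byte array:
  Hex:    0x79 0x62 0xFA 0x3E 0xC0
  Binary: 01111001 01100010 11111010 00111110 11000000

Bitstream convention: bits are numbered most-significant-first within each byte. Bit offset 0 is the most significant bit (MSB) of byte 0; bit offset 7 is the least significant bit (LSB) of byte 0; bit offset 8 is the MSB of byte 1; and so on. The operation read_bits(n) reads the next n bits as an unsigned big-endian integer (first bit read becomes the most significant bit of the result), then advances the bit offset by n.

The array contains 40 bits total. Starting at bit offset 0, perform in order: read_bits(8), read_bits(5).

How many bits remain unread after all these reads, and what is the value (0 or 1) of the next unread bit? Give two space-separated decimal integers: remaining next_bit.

Answer: 27 0

Derivation:
Read 1: bits[0:8] width=8 -> value=121 (bin 01111001); offset now 8 = byte 1 bit 0; 32 bits remain
Read 2: bits[8:13] width=5 -> value=12 (bin 01100); offset now 13 = byte 1 bit 5; 27 bits remain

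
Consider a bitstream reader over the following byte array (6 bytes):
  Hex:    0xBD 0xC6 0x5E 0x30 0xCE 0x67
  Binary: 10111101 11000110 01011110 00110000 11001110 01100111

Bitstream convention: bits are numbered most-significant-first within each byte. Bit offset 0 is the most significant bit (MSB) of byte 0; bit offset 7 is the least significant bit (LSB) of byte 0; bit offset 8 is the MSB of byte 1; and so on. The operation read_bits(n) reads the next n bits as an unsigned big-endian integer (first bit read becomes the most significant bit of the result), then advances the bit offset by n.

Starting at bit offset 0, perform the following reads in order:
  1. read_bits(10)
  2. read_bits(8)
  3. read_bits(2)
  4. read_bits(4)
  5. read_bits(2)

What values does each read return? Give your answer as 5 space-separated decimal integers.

Answer: 759 25 1 14 0

Derivation:
Read 1: bits[0:10] width=10 -> value=759 (bin 1011110111); offset now 10 = byte 1 bit 2; 38 bits remain
Read 2: bits[10:18] width=8 -> value=25 (bin 00011001); offset now 18 = byte 2 bit 2; 30 bits remain
Read 3: bits[18:20] width=2 -> value=1 (bin 01); offset now 20 = byte 2 bit 4; 28 bits remain
Read 4: bits[20:24] width=4 -> value=14 (bin 1110); offset now 24 = byte 3 bit 0; 24 bits remain
Read 5: bits[24:26] width=2 -> value=0 (bin 00); offset now 26 = byte 3 bit 2; 22 bits remain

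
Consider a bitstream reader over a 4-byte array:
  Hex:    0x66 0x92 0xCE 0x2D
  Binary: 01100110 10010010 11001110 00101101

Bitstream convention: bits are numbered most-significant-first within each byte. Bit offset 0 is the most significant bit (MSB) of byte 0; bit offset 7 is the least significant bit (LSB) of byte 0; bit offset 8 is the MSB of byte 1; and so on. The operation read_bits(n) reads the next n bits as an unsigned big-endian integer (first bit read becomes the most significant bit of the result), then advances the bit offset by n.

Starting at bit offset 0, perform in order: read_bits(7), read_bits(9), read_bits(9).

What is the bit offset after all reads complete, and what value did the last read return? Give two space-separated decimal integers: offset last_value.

Read 1: bits[0:7] width=7 -> value=51 (bin 0110011); offset now 7 = byte 0 bit 7; 25 bits remain
Read 2: bits[7:16] width=9 -> value=146 (bin 010010010); offset now 16 = byte 2 bit 0; 16 bits remain
Read 3: bits[16:25] width=9 -> value=412 (bin 110011100); offset now 25 = byte 3 bit 1; 7 bits remain

Answer: 25 412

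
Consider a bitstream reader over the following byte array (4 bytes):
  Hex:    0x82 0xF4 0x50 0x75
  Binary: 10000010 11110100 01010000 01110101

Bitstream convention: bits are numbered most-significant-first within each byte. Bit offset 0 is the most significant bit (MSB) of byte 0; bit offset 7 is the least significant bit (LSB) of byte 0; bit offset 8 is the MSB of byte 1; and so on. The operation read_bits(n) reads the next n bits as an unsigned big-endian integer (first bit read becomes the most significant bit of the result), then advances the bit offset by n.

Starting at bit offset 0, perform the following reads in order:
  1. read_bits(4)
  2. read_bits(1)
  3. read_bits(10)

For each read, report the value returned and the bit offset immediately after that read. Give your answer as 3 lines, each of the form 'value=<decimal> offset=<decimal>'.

Read 1: bits[0:4] width=4 -> value=8 (bin 1000); offset now 4 = byte 0 bit 4; 28 bits remain
Read 2: bits[4:5] width=1 -> value=0 (bin 0); offset now 5 = byte 0 bit 5; 27 bits remain
Read 3: bits[5:15] width=10 -> value=378 (bin 0101111010); offset now 15 = byte 1 bit 7; 17 bits remain

Answer: value=8 offset=4
value=0 offset=5
value=378 offset=15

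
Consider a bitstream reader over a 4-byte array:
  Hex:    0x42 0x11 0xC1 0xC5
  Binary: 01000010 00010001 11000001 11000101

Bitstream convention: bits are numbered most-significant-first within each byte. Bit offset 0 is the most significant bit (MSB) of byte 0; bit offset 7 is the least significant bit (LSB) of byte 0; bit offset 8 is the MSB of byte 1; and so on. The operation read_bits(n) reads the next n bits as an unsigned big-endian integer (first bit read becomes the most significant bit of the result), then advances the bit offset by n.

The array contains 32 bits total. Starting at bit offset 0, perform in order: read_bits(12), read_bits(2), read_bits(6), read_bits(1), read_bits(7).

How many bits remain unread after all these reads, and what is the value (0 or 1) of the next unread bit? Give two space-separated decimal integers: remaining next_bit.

Read 1: bits[0:12] width=12 -> value=1057 (bin 010000100001); offset now 12 = byte 1 bit 4; 20 bits remain
Read 2: bits[12:14] width=2 -> value=0 (bin 00); offset now 14 = byte 1 bit 6; 18 bits remain
Read 3: bits[14:20] width=6 -> value=28 (bin 011100); offset now 20 = byte 2 bit 4; 12 bits remain
Read 4: bits[20:21] width=1 -> value=0 (bin 0); offset now 21 = byte 2 bit 5; 11 bits remain
Read 5: bits[21:28] width=7 -> value=28 (bin 0011100); offset now 28 = byte 3 bit 4; 4 bits remain

Answer: 4 0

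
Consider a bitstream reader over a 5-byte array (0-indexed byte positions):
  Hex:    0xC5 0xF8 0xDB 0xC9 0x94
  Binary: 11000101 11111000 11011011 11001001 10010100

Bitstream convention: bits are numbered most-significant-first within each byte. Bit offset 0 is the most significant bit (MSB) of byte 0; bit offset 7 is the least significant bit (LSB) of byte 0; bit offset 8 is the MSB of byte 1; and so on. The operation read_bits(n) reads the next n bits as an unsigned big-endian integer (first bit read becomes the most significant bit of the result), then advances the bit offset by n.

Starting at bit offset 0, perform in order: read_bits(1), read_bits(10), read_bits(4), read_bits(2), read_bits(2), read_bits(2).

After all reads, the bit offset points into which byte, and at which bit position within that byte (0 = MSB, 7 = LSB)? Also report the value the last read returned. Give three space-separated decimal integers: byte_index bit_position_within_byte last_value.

Read 1: bits[0:1] width=1 -> value=1 (bin 1); offset now 1 = byte 0 bit 1; 39 bits remain
Read 2: bits[1:11] width=10 -> value=559 (bin 1000101111); offset now 11 = byte 1 bit 3; 29 bits remain
Read 3: bits[11:15] width=4 -> value=12 (bin 1100); offset now 15 = byte 1 bit 7; 25 bits remain
Read 4: bits[15:17] width=2 -> value=1 (bin 01); offset now 17 = byte 2 bit 1; 23 bits remain
Read 5: bits[17:19] width=2 -> value=2 (bin 10); offset now 19 = byte 2 bit 3; 21 bits remain
Read 6: bits[19:21] width=2 -> value=3 (bin 11); offset now 21 = byte 2 bit 5; 19 bits remain

Answer: 2 5 3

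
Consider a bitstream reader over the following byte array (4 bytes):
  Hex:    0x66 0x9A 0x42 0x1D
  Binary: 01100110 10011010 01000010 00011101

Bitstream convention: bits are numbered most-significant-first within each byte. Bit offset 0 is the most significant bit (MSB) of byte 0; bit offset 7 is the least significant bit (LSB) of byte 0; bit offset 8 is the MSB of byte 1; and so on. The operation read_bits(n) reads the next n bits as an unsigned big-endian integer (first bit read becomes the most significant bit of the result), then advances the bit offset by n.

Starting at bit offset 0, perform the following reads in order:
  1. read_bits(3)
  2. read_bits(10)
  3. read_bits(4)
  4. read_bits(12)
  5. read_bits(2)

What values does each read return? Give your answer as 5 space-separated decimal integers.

Answer: 3 211 4 2115 2

Derivation:
Read 1: bits[0:3] width=3 -> value=3 (bin 011); offset now 3 = byte 0 bit 3; 29 bits remain
Read 2: bits[3:13] width=10 -> value=211 (bin 0011010011); offset now 13 = byte 1 bit 5; 19 bits remain
Read 3: bits[13:17] width=4 -> value=4 (bin 0100); offset now 17 = byte 2 bit 1; 15 bits remain
Read 4: bits[17:29] width=12 -> value=2115 (bin 100001000011); offset now 29 = byte 3 bit 5; 3 bits remain
Read 5: bits[29:31] width=2 -> value=2 (bin 10); offset now 31 = byte 3 bit 7; 1 bits remain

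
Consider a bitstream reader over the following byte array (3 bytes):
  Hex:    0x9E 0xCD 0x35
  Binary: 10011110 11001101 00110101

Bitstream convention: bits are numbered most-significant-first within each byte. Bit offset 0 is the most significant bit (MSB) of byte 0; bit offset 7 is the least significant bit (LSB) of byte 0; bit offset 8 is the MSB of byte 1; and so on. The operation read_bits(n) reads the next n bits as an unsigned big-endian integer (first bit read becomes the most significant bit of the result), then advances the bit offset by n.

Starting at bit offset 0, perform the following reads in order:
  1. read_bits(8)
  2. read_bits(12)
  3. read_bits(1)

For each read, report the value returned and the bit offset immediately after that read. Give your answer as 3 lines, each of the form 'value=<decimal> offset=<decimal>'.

Read 1: bits[0:8] width=8 -> value=158 (bin 10011110); offset now 8 = byte 1 bit 0; 16 bits remain
Read 2: bits[8:20] width=12 -> value=3283 (bin 110011010011); offset now 20 = byte 2 bit 4; 4 bits remain
Read 3: bits[20:21] width=1 -> value=0 (bin 0); offset now 21 = byte 2 bit 5; 3 bits remain

Answer: value=158 offset=8
value=3283 offset=20
value=0 offset=21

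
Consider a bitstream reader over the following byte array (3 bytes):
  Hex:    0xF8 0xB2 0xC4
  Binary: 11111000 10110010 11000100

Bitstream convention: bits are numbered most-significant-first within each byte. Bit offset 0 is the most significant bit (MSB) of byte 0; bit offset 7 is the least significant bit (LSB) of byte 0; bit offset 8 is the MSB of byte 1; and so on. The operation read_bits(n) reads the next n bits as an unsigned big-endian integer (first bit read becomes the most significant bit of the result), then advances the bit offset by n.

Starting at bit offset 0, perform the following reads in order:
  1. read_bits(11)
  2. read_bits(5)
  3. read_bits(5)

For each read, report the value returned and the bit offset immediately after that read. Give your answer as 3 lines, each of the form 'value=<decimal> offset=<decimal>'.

Answer: value=1989 offset=11
value=18 offset=16
value=24 offset=21

Derivation:
Read 1: bits[0:11] width=11 -> value=1989 (bin 11111000101); offset now 11 = byte 1 bit 3; 13 bits remain
Read 2: bits[11:16] width=5 -> value=18 (bin 10010); offset now 16 = byte 2 bit 0; 8 bits remain
Read 3: bits[16:21] width=5 -> value=24 (bin 11000); offset now 21 = byte 2 bit 5; 3 bits remain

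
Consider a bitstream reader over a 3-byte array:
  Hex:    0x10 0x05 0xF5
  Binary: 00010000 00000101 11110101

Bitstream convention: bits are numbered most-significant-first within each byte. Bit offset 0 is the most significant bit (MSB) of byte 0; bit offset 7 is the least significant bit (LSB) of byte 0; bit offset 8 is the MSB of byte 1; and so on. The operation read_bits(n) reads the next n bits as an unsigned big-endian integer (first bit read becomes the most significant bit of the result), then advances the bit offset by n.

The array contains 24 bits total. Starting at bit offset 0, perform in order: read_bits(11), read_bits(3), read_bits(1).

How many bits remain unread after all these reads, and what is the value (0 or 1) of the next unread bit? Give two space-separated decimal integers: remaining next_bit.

Answer: 9 1

Derivation:
Read 1: bits[0:11] width=11 -> value=128 (bin 00010000000); offset now 11 = byte 1 bit 3; 13 bits remain
Read 2: bits[11:14] width=3 -> value=1 (bin 001); offset now 14 = byte 1 bit 6; 10 bits remain
Read 3: bits[14:15] width=1 -> value=0 (bin 0); offset now 15 = byte 1 bit 7; 9 bits remain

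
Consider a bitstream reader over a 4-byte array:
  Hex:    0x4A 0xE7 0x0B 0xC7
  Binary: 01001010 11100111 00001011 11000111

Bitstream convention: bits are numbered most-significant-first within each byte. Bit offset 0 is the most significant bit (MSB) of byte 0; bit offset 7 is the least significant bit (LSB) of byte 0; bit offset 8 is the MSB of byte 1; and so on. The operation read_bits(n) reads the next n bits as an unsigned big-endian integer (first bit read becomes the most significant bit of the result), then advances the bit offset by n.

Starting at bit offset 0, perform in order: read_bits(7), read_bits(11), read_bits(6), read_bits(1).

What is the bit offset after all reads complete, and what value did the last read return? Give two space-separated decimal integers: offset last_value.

Answer: 25 1

Derivation:
Read 1: bits[0:7] width=7 -> value=37 (bin 0100101); offset now 7 = byte 0 bit 7; 25 bits remain
Read 2: bits[7:18] width=11 -> value=924 (bin 01110011100); offset now 18 = byte 2 bit 2; 14 bits remain
Read 3: bits[18:24] width=6 -> value=11 (bin 001011); offset now 24 = byte 3 bit 0; 8 bits remain
Read 4: bits[24:25] width=1 -> value=1 (bin 1); offset now 25 = byte 3 bit 1; 7 bits remain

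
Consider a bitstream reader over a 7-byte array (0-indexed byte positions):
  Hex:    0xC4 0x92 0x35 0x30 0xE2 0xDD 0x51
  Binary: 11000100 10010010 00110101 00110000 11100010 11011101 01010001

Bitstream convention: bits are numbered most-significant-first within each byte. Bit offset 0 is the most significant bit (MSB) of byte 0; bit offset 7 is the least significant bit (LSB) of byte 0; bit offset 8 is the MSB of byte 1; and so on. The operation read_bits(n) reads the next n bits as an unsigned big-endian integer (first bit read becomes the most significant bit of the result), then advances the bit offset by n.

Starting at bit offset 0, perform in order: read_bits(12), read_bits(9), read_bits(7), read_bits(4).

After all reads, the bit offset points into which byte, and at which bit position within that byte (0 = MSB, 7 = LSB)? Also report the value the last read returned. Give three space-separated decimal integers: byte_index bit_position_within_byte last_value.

Answer: 4 0 0

Derivation:
Read 1: bits[0:12] width=12 -> value=3145 (bin 110001001001); offset now 12 = byte 1 bit 4; 44 bits remain
Read 2: bits[12:21] width=9 -> value=70 (bin 001000110); offset now 21 = byte 2 bit 5; 35 bits remain
Read 3: bits[21:28] width=7 -> value=83 (bin 1010011); offset now 28 = byte 3 bit 4; 28 bits remain
Read 4: bits[28:32] width=4 -> value=0 (bin 0000); offset now 32 = byte 4 bit 0; 24 bits remain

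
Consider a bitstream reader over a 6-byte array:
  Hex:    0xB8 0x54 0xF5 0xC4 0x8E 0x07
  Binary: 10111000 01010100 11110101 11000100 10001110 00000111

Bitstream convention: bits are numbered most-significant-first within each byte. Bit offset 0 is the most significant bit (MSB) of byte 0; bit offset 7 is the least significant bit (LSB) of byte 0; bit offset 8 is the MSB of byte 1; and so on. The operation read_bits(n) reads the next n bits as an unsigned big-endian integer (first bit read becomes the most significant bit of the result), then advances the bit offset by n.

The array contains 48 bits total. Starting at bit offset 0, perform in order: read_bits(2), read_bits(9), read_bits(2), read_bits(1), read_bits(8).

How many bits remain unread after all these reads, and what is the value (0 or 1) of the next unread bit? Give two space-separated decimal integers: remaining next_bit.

Answer: 26 0

Derivation:
Read 1: bits[0:2] width=2 -> value=2 (bin 10); offset now 2 = byte 0 bit 2; 46 bits remain
Read 2: bits[2:11] width=9 -> value=450 (bin 111000010); offset now 11 = byte 1 bit 3; 37 bits remain
Read 3: bits[11:13] width=2 -> value=2 (bin 10); offset now 13 = byte 1 bit 5; 35 bits remain
Read 4: bits[13:14] width=1 -> value=1 (bin 1); offset now 14 = byte 1 bit 6; 34 bits remain
Read 5: bits[14:22] width=8 -> value=61 (bin 00111101); offset now 22 = byte 2 bit 6; 26 bits remain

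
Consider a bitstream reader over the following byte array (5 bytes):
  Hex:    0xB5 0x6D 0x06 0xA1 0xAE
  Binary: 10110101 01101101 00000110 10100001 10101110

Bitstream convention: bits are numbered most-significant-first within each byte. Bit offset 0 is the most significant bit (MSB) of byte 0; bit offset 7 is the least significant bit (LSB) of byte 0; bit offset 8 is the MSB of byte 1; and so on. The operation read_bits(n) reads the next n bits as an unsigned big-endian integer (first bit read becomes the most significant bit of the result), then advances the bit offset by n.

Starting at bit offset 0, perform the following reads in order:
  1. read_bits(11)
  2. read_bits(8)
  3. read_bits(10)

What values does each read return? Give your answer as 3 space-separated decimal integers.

Answer: 1451 104 212

Derivation:
Read 1: bits[0:11] width=11 -> value=1451 (bin 10110101011); offset now 11 = byte 1 bit 3; 29 bits remain
Read 2: bits[11:19] width=8 -> value=104 (bin 01101000); offset now 19 = byte 2 bit 3; 21 bits remain
Read 3: bits[19:29] width=10 -> value=212 (bin 0011010100); offset now 29 = byte 3 bit 5; 11 bits remain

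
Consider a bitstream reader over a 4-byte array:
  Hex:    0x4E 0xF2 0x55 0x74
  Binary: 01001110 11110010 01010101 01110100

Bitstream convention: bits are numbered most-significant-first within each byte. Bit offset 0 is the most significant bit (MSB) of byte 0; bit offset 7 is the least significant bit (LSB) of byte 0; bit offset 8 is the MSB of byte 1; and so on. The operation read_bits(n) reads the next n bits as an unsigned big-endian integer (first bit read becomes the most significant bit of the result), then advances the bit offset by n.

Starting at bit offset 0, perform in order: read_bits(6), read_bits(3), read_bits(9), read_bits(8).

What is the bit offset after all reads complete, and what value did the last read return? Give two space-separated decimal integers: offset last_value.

Answer: 26 85

Derivation:
Read 1: bits[0:6] width=6 -> value=19 (bin 010011); offset now 6 = byte 0 bit 6; 26 bits remain
Read 2: bits[6:9] width=3 -> value=5 (bin 101); offset now 9 = byte 1 bit 1; 23 bits remain
Read 3: bits[9:18] width=9 -> value=457 (bin 111001001); offset now 18 = byte 2 bit 2; 14 bits remain
Read 4: bits[18:26] width=8 -> value=85 (bin 01010101); offset now 26 = byte 3 bit 2; 6 bits remain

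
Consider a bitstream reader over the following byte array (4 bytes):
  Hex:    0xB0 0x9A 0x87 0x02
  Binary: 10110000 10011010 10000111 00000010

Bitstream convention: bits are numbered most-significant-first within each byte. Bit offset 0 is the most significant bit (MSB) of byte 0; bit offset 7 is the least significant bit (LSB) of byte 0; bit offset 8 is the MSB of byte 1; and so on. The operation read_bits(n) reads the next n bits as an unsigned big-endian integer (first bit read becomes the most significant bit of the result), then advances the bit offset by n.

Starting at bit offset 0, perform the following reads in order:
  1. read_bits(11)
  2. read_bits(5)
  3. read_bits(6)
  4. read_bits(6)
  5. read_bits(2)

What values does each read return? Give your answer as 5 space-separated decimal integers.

Read 1: bits[0:11] width=11 -> value=1412 (bin 10110000100); offset now 11 = byte 1 bit 3; 21 bits remain
Read 2: bits[11:16] width=5 -> value=26 (bin 11010); offset now 16 = byte 2 bit 0; 16 bits remain
Read 3: bits[16:22] width=6 -> value=33 (bin 100001); offset now 22 = byte 2 bit 6; 10 bits remain
Read 4: bits[22:28] width=6 -> value=48 (bin 110000); offset now 28 = byte 3 bit 4; 4 bits remain
Read 5: bits[28:30] width=2 -> value=0 (bin 00); offset now 30 = byte 3 bit 6; 2 bits remain

Answer: 1412 26 33 48 0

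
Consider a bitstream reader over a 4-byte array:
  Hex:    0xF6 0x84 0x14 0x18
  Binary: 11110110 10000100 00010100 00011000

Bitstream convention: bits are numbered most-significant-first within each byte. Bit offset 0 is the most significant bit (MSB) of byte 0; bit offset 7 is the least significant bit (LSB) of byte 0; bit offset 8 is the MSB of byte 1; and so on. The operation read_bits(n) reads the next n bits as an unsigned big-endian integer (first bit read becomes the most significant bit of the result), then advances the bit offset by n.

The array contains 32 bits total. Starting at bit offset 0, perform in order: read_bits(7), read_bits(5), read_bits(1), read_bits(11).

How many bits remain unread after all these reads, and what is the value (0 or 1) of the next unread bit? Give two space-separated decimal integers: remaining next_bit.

Read 1: bits[0:7] width=7 -> value=123 (bin 1111011); offset now 7 = byte 0 bit 7; 25 bits remain
Read 2: bits[7:12] width=5 -> value=8 (bin 01000); offset now 12 = byte 1 bit 4; 20 bits remain
Read 3: bits[12:13] width=1 -> value=0 (bin 0); offset now 13 = byte 1 bit 5; 19 bits remain
Read 4: bits[13:24] width=11 -> value=1044 (bin 10000010100); offset now 24 = byte 3 bit 0; 8 bits remain

Answer: 8 0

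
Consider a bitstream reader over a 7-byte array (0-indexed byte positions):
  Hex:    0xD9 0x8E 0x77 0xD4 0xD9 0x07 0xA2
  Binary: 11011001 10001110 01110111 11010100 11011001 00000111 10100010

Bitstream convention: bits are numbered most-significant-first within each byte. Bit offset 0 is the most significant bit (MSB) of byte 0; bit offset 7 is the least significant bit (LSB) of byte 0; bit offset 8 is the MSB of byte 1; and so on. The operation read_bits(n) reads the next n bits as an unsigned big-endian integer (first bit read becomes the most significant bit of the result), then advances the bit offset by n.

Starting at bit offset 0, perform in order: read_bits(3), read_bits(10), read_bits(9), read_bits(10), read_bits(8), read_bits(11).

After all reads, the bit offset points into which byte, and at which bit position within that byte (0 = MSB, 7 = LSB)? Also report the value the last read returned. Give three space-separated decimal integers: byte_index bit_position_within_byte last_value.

Read 1: bits[0:3] width=3 -> value=6 (bin 110); offset now 3 = byte 0 bit 3; 53 bits remain
Read 2: bits[3:13] width=10 -> value=817 (bin 1100110001); offset now 13 = byte 1 bit 5; 43 bits remain
Read 3: bits[13:22] width=9 -> value=413 (bin 110011101); offset now 22 = byte 2 bit 6; 34 bits remain
Read 4: bits[22:32] width=10 -> value=980 (bin 1111010100); offset now 32 = byte 4 bit 0; 24 bits remain
Read 5: bits[32:40] width=8 -> value=217 (bin 11011001); offset now 40 = byte 5 bit 0; 16 bits remain
Read 6: bits[40:51] width=11 -> value=61 (bin 00000111101); offset now 51 = byte 6 bit 3; 5 bits remain

Answer: 6 3 61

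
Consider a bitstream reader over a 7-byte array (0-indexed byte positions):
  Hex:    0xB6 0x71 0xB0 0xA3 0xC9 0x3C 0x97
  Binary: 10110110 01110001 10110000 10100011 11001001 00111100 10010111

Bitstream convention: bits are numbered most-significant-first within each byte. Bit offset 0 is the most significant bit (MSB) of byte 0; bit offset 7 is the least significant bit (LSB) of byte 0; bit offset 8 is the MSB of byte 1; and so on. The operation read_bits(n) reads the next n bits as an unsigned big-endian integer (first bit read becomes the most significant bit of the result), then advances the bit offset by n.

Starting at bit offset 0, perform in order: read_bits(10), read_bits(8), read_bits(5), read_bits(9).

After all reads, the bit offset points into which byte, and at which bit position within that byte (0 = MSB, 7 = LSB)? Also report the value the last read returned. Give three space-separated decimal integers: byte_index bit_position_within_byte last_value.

Read 1: bits[0:10] width=10 -> value=729 (bin 1011011001); offset now 10 = byte 1 bit 2; 46 bits remain
Read 2: bits[10:18] width=8 -> value=198 (bin 11000110); offset now 18 = byte 2 bit 2; 38 bits remain
Read 3: bits[18:23] width=5 -> value=24 (bin 11000); offset now 23 = byte 2 bit 7; 33 bits remain
Read 4: bits[23:32] width=9 -> value=163 (bin 010100011); offset now 32 = byte 4 bit 0; 24 bits remain

Answer: 4 0 163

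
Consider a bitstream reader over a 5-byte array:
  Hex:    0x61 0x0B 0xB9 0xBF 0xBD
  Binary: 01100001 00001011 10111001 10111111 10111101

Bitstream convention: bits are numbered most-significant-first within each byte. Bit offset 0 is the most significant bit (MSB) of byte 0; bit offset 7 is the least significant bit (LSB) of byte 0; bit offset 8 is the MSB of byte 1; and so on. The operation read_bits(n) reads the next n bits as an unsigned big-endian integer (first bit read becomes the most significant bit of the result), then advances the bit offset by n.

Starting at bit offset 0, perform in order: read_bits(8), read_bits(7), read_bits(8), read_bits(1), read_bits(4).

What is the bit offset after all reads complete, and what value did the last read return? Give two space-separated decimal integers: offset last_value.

Read 1: bits[0:8] width=8 -> value=97 (bin 01100001); offset now 8 = byte 1 bit 0; 32 bits remain
Read 2: bits[8:15] width=7 -> value=5 (bin 0000101); offset now 15 = byte 1 bit 7; 25 bits remain
Read 3: bits[15:23] width=8 -> value=220 (bin 11011100); offset now 23 = byte 2 bit 7; 17 bits remain
Read 4: bits[23:24] width=1 -> value=1 (bin 1); offset now 24 = byte 3 bit 0; 16 bits remain
Read 5: bits[24:28] width=4 -> value=11 (bin 1011); offset now 28 = byte 3 bit 4; 12 bits remain

Answer: 28 11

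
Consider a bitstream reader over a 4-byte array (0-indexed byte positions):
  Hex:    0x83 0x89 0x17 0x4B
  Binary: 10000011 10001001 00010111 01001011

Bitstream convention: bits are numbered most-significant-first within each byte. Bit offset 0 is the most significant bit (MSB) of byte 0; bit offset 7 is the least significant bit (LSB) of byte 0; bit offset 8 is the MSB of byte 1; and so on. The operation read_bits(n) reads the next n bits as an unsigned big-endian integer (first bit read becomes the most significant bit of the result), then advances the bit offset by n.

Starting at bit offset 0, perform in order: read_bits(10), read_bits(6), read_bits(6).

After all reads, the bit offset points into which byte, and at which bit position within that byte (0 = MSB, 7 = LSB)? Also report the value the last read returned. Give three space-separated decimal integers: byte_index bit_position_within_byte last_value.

Read 1: bits[0:10] width=10 -> value=526 (bin 1000001110); offset now 10 = byte 1 bit 2; 22 bits remain
Read 2: bits[10:16] width=6 -> value=9 (bin 001001); offset now 16 = byte 2 bit 0; 16 bits remain
Read 3: bits[16:22] width=6 -> value=5 (bin 000101); offset now 22 = byte 2 bit 6; 10 bits remain

Answer: 2 6 5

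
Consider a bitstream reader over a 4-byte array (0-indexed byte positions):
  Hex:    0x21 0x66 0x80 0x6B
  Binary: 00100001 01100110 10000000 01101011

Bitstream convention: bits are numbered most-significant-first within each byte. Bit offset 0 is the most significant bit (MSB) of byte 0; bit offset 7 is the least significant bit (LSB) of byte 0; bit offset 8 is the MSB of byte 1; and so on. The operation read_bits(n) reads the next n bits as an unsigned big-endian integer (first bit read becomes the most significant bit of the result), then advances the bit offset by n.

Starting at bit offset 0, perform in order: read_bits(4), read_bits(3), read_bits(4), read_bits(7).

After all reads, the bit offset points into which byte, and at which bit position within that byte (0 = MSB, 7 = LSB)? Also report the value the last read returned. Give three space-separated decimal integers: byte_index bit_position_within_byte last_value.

Answer: 2 2 26

Derivation:
Read 1: bits[0:4] width=4 -> value=2 (bin 0010); offset now 4 = byte 0 bit 4; 28 bits remain
Read 2: bits[4:7] width=3 -> value=0 (bin 000); offset now 7 = byte 0 bit 7; 25 bits remain
Read 3: bits[7:11] width=4 -> value=11 (bin 1011); offset now 11 = byte 1 bit 3; 21 bits remain
Read 4: bits[11:18] width=7 -> value=26 (bin 0011010); offset now 18 = byte 2 bit 2; 14 bits remain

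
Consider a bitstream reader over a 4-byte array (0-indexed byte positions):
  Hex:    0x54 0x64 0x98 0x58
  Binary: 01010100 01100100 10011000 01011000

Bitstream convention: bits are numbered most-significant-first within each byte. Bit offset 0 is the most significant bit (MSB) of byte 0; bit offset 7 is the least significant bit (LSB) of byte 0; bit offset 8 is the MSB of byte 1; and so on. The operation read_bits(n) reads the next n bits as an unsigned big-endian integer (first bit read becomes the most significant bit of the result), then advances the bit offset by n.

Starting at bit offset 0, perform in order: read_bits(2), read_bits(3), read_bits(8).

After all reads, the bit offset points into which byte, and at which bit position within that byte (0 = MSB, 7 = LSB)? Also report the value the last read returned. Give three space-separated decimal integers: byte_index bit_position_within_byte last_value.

Answer: 1 5 140

Derivation:
Read 1: bits[0:2] width=2 -> value=1 (bin 01); offset now 2 = byte 0 bit 2; 30 bits remain
Read 2: bits[2:5] width=3 -> value=2 (bin 010); offset now 5 = byte 0 bit 5; 27 bits remain
Read 3: bits[5:13] width=8 -> value=140 (bin 10001100); offset now 13 = byte 1 bit 5; 19 bits remain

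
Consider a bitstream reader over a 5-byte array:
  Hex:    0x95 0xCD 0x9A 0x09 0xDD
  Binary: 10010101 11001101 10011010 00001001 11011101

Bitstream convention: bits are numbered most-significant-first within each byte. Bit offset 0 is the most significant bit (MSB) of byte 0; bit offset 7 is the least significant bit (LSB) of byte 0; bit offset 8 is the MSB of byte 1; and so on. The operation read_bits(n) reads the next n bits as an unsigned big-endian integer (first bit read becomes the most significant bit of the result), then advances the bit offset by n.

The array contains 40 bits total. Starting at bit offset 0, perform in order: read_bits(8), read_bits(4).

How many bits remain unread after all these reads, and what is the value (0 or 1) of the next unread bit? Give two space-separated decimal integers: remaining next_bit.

Read 1: bits[0:8] width=8 -> value=149 (bin 10010101); offset now 8 = byte 1 bit 0; 32 bits remain
Read 2: bits[8:12] width=4 -> value=12 (bin 1100); offset now 12 = byte 1 bit 4; 28 bits remain

Answer: 28 1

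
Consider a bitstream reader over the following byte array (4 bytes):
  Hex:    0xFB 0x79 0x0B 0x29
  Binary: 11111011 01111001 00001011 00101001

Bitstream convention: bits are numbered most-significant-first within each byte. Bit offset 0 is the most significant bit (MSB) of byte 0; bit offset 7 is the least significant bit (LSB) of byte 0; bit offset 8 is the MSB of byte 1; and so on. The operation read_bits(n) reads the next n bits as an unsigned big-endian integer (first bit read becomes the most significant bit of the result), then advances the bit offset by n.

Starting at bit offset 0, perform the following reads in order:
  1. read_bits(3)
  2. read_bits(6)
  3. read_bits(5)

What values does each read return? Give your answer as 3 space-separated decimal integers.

Answer: 7 54 30

Derivation:
Read 1: bits[0:3] width=3 -> value=7 (bin 111); offset now 3 = byte 0 bit 3; 29 bits remain
Read 2: bits[3:9] width=6 -> value=54 (bin 110110); offset now 9 = byte 1 bit 1; 23 bits remain
Read 3: bits[9:14] width=5 -> value=30 (bin 11110); offset now 14 = byte 1 bit 6; 18 bits remain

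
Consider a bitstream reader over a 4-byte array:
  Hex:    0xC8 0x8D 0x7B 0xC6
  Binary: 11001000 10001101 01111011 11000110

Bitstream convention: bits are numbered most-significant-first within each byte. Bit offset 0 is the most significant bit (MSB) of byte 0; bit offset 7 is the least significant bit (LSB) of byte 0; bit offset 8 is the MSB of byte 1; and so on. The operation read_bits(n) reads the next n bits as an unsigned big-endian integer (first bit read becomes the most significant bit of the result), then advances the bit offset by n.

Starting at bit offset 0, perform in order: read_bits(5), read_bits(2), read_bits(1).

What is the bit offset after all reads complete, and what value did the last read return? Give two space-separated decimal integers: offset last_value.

Answer: 8 0

Derivation:
Read 1: bits[0:5] width=5 -> value=25 (bin 11001); offset now 5 = byte 0 bit 5; 27 bits remain
Read 2: bits[5:7] width=2 -> value=0 (bin 00); offset now 7 = byte 0 bit 7; 25 bits remain
Read 3: bits[7:8] width=1 -> value=0 (bin 0); offset now 8 = byte 1 bit 0; 24 bits remain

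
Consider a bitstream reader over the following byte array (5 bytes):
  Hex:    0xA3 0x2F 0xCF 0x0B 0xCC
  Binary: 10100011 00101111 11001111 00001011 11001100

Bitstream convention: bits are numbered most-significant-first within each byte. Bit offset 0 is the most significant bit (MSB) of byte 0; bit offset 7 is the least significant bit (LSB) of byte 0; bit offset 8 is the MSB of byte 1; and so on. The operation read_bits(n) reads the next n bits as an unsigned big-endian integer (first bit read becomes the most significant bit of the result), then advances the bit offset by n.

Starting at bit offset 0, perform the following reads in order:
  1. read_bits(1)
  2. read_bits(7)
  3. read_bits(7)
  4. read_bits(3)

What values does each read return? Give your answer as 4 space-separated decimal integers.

Answer: 1 35 23 7

Derivation:
Read 1: bits[0:1] width=1 -> value=1 (bin 1); offset now 1 = byte 0 bit 1; 39 bits remain
Read 2: bits[1:8] width=7 -> value=35 (bin 0100011); offset now 8 = byte 1 bit 0; 32 bits remain
Read 3: bits[8:15] width=7 -> value=23 (bin 0010111); offset now 15 = byte 1 bit 7; 25 bits remain
Read 4: bits[15:18] width=3 -> value=7 (bin 111); offset now 18 = byte 2 bit 2; 22 bits remain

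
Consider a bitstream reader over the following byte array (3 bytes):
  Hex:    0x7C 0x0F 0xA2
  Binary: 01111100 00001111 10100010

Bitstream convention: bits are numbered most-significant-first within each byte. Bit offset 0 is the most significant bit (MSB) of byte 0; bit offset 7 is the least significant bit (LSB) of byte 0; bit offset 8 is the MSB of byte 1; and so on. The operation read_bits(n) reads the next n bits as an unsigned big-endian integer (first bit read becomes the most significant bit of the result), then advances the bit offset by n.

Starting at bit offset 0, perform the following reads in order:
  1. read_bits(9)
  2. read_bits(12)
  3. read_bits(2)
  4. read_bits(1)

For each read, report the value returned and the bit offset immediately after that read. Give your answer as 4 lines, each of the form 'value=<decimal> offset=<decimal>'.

Answer: value=248 offset=9
value=500 offset=21
value=1 offset=23
value=0 offset=24

Derivation:
Read 1: bits[0:9] width=9 -> value=248 (bin 011111000); offset now 9 = byte 1 bit 1; 15 bits remain
Read 2: bits[9:21] width=12 -> value=500 (bin 000111110100); offset now 21 = byte 2 bit 5; 3 bits remain
Read 3: bits[21:23] width=2 -> value=1 (bin 01); offset now 23 = byte 2 bit 7; 1 bits remain
Read 4: bits[23:24] width=1 -> value=0 (bin 0); offset now 24 = byte 3 bit 0; 0 bits remain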